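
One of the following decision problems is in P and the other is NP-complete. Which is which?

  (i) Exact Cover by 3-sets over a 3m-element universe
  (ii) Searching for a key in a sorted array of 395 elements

(i) is NP-complete: one of Karp's 21 NP-complete problems.
(ii) is P: binary search runs in O(log n).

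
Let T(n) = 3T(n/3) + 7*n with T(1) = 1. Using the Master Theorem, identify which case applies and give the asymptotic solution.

a=3, b=3, f(n)=7*n.
log_3(3) = 1, so n^(log_b(a)) = n.
f(n) = Theta(n), so Case 2 applies.
T(n) = Theta(n log n).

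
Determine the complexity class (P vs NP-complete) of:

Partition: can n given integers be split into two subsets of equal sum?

This problem is NP-complete: Subset Sum reduces to it (one of Karp's 21 NP-complete problems).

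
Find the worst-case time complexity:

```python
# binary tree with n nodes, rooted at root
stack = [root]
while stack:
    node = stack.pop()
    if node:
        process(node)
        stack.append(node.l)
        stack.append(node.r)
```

Time complexity: O(n).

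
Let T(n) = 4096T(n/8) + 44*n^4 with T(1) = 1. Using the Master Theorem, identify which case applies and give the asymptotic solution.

a=4096, b=8, f(n)=44*n^4.
log_8(4096) = 4, so n^(log_b(a)) = n^4.
f(n) = Theta(n^4), so Case 2 applies.
T(n) = Theta(n^4 log n).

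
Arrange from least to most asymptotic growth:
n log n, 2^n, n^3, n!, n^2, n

Ordered by growth rate: n < n log n < n^2 < n^3 < 2^n < n!.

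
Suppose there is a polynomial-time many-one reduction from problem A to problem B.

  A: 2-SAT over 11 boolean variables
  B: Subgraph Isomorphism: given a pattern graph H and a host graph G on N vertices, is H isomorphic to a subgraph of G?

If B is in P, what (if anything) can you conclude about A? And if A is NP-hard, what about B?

A poly-time reduction A <=_p B means any A-instance can be transformed to a B-instance in poly time.
If B is in P: compose the reduction with B's poly-time algorithm to solve A in poly time, so A is in P.
If A is NP-hard: every NP problem reduces to A, which reduces to B; composing reductions, every NP problem reduces to B, so B is NP-hard.
(Here in fact A is P and B is NP-complete.)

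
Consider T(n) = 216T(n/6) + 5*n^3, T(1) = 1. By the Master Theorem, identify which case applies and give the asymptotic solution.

a=216, b=6, f(n)=5*n^3.
log_6(216) = 3, so n^(log_b(a)) = n^3.
f(n) = Theta(n^3), so Case 2 applies.
T(n) = Theta(n^3 log n).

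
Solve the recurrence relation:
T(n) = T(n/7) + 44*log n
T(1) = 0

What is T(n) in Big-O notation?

Each of the log_7(n) levels adds O(log n). T(n) = O(log^2 n).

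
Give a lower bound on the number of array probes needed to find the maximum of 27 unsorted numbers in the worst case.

Adversary: any unprobed cell could hold a value larger than everything seen so far. If fewer than 27 cells are probed, the adversary places the max in an unprobed cell. So all 27 cells must be examined; together with 27-1 comparisons this is tight.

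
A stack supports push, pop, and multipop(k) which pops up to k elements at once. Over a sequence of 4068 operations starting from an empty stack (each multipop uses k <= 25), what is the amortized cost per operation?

Each element is pushed exactly once and popped at most once (whether by pop or as part of a multipop). So the total number of individual pops over the whole sequence is at most the number of pushes, which is at most 4068. Total work <= 2 * 4068, hence O(1) amortized per operation.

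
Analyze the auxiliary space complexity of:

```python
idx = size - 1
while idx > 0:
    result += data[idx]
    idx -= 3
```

Space complexity: O(1).
Only a constant amount of auxiliary storage is used; nothing grows with n.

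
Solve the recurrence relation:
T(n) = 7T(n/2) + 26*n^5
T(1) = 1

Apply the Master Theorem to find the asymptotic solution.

a=7, b=2, f(n)=26*n^5. log_2(7) = 2.807 < 5. Case 3: T(n) = O(n^5).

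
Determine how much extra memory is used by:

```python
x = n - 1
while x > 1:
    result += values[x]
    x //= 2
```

Space complexity: O(1).
Only a constant amount of auxiliary storage is used; nothing grows with n.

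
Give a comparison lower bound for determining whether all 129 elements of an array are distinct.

In the algebraic decision-tree model, the YES region for element distinctness on 129 elements has 129! connected components (one per ordering). Ben-Or's theorem then gives a lower bound of Omega(log(n!)) = Omega(n log n).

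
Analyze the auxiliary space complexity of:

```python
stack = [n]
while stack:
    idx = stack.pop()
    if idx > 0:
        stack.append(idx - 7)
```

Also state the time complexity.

Space complexity: O(1).
Only a constant amount of auxiliary storage is used; nothing grows with n.
Time complexity: O(n).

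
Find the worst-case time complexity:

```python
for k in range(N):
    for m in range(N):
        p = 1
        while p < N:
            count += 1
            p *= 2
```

Time complexity: O(n^2 log n).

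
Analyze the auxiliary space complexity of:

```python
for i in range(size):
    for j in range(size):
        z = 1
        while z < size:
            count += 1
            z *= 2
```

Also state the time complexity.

Space complexity: O(1).
Only a constant amount of auxiliary storage is used; nothing grows with n.
Time complexity: O(n^2 log n).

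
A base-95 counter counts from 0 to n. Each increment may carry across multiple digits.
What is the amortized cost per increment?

Digit at position i changes every 95^i increments. Total digit changes over n increments: n * 95/(95-1) = O(n). Amortized: O(1).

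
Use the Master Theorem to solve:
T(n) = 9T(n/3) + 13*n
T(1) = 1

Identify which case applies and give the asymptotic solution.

a=9, b=3, f(n)=13*n.
log_3(9) = 2 > 1.
Since f(n) = O(n^1) is polynomially smaller than n^2, Case 1 applies.
T(n) = Theta(n^2).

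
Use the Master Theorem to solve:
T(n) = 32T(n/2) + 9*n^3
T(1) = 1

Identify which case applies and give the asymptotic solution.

a=32, b=2, f(n)=9*n^3.
log_2(32) = 5 > 3.
Since f(n) = O(n^3) is polynomially smaller than n^5, Case 1 applies.
T(n) = Theta(n^5).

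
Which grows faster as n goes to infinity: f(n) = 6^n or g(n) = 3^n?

f(n) = 6^n grows faster: (6/3)^n -> infinity since 6/3 > 1.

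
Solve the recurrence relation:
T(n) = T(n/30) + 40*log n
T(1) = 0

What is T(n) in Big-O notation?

Each of the log_30(n) levels adds O(log n). T(n) = O(log^2 n).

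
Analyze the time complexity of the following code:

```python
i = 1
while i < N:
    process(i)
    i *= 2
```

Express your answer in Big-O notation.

Time complexity: O(log n).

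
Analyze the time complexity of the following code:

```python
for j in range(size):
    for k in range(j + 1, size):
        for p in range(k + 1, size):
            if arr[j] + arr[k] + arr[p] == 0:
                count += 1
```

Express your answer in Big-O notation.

Time complexity: O(n^3).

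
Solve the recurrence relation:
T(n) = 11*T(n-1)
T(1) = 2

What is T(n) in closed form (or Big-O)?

Each step multiplies by 11. T(n) = T(1)*11^(n-1) = 2*11^(n-1).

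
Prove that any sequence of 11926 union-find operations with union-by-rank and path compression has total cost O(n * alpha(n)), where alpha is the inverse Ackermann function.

Using Tarjan's analysis with rank-based potential function. Union-by-rank keeps tree height O(log n). Path compression flattens paths during find. For n = 11926 operations, total cost is O(n * alpha(n)), effectively O(n) since alpha grows incredibly slowly.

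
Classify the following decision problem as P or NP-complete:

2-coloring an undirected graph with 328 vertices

This problem is in P: 2-coloring is bipartiteness testing via BFS, O(V+E).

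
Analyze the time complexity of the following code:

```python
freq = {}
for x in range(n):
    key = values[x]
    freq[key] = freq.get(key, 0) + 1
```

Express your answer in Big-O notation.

Time complexity: O(n).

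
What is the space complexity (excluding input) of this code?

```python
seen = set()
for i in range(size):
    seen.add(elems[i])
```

Space complexity: O(n).
Auxiliary storage grows linearly with the input size n in the worst case.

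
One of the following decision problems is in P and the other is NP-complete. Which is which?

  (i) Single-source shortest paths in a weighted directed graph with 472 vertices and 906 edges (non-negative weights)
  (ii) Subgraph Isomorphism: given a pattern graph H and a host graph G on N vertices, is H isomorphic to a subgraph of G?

(i) is P: Dijkstra's algorithm runs in O((V+E) log V).
(ii) is NP-complete: generalizes Clique and Hamiltonian Path (pattern size is part of the input).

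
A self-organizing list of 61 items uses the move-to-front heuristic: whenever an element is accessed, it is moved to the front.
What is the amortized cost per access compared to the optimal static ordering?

With potential Phi = number of inversions between the MTF list and the optimal static list (at most C(61,2)), each access has amortized cost at most 2 * (cost under optimal static ordering). This is the move-to-front 2-competitiveness result.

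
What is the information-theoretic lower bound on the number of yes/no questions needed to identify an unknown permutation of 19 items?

There are 19! = 121645100408832000 permutations. Each yes/no question gives at most 1 bit, so at least ceil(log_2(121645100408832000)) = 57 questions are needed.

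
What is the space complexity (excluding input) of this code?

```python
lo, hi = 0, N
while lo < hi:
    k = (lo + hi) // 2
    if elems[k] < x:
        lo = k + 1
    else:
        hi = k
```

Space complexity: O(1).
Only a constant amount of auxiliary storage is used; nothing grows with n.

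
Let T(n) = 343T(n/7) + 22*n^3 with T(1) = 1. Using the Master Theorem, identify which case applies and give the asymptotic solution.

a=343, b=7, f(n)=22*n^3.
log_7(343) = 3, so n^(log_b(a)) = n^3.
f(n) = Theta(n^3), so Case 2 applies.
T(n) = Theta(n^3 log n).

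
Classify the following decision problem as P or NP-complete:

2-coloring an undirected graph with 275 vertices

This problem is in P: 2-coloring is bipartiteness testing via BFS, O(V+E).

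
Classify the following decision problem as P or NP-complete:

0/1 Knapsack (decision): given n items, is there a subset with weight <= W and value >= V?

This problem is NP-complete: reduces from Subset Sum.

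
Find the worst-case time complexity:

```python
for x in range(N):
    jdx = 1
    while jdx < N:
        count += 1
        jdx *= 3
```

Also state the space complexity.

Time complexity: O(n log n).
Space complexity: O(1).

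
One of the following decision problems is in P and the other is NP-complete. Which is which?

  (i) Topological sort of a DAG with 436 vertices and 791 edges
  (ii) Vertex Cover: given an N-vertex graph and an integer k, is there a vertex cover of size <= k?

(i) is P: DFS-based topological sort runs in O(V+E).
(ii) is NP-complete: one of Karp's 21 NP-complete problems (with k part of the input; for any fixed constant k it is in P).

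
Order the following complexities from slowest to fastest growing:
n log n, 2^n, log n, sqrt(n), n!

Ordered by growth rate: log n < sqrt(n) < n log n < 2^n < n!.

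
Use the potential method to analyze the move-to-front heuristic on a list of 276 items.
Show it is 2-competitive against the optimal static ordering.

Let Phi = number of inversions between the MTF list and the optimal static list (0 <= Phi <= C(276,2)). Accessing an element at MTF position k and optimal position j: the move-to-front destroys all k-1 inversions in front of it that are not in front in optimal (>= k-j of them) and creates at most j-1 new ones. Amortized cost <= k + (j-1) - (k-j) = 2j - 1 <= 2 * optimal cost.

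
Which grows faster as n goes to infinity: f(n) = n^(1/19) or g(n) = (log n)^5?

f(n) = n^(1/19) grows faster: any positive power of n dominates any polylog.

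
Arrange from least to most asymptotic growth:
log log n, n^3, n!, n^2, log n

Ordered by growth rate: log log n < log n < n^2 < n^3 < n!.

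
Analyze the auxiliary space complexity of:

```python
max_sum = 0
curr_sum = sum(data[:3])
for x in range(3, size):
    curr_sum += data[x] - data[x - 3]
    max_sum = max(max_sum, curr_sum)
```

Space complexity: O(1).
Only a constant amount of auxiliary storage is used; nothing grows with n.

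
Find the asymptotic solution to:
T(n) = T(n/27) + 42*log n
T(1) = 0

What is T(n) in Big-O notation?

Each of the log_27(n) levels adds O(log n). T(n) = O(log^2 n).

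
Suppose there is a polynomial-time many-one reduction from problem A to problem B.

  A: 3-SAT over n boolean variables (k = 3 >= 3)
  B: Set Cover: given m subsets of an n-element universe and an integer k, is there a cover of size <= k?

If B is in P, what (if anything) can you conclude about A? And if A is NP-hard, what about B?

A poly-time reduction A <=_p B means any A-instance can be transformed to a B-instance in poly time.
If B is in P: compose the reduction with B's poly-time algorithm to solve A in poly time, so A is in P.
If A is NP-hard: every NP problem reduces to A, which reduces to B; composing reductions, every NP problem reduces to B, so B is NP-hard.
(Here in fact A is NP-complete and B is NP-complete.)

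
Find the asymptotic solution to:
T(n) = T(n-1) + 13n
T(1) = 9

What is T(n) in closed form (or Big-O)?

Unrolling: T(n) = 9 + 13*(2 + 3 + ... + n) = 9 + 13*(n(n+1)/2 - 1) = O(n^2).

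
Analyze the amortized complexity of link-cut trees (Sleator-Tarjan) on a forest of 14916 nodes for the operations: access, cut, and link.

Link-cut trees represent the forest using splay trees over preferred paths. With potential Phi = sum over nodes of log(size of virtual subtree), each access on 14916 nodes is O(log 14916) = O(log n) amortized by the splay-tree access lemma. Cut and link are O(1) plus one access.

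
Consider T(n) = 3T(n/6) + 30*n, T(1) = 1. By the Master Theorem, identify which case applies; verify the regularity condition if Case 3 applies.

a=3, b=6, f(n)=30*n.
log_6(3) = 0.6131 < 1.
f(n) = Omega(n^(0.6131+epsilon)) for some epsilon > 0, so Case 3 is the candidate.
Regularity: a*f(n/b) = 3*30*(n/6)^1 = (3/6)*30*n^1 <= c*f(n) with c = 3/6 < 1. Satisfied.
Case 3: T(n) = Theta(n).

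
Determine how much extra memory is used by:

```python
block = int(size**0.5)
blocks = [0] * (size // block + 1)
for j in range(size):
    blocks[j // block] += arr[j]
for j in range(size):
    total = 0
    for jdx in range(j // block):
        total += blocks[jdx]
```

Space complexity: O(sqrt(n)).
Storage scales with sqrt(n).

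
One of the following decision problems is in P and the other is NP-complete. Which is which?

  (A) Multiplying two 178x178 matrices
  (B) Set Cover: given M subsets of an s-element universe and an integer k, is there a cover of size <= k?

(A) is P: the schoolbook algorithm runs in O(n^3).
(B) is NP-complete: one of Karp's 21 NP-complete problems (with k part of the input).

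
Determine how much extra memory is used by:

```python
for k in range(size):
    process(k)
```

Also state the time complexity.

Space complexity: O(1).
Only a constant amount of auxiliary storage is used; nothing grows with n.
Time complexity: O(n).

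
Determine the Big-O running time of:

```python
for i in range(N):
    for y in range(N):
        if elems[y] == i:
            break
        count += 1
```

Time complexity: O(n^2).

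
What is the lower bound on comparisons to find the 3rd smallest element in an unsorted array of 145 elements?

Finding the 3rd smallest of 145 elements requires Omega(n) comparisons. Every element must participate in at least one comparison; otherwise it could be the 3rd smallest.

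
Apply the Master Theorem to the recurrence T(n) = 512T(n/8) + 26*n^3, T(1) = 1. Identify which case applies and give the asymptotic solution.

a=512, b=8, f(n)=26*n^3.
log_8(512) = 3, so n^(log_b(a)) = n^3.
f(n) = Theta(n^3), so Case 2 applies.
T(n) = Theta(n^3 log n).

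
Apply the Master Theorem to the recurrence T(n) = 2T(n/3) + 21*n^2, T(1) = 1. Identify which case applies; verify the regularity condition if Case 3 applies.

a=2, b=3, f(n)=21*n^2.
log_3(2) = 0.6309 < 2.
f(n) = Omega(n^(0.6309+epsilon)) for some epsilon > 0, so Case 3 is the candidate.
Regularity: a*f(n/b) = 2*21*(n/3)^2 = (2/9)*21*n^2 <= c*f(n) with c = 2/9 < 1. Satisfied.
Case 3: T(n) = Theta(n^2).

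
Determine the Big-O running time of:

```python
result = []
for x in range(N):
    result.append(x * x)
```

Time complexity: O(n).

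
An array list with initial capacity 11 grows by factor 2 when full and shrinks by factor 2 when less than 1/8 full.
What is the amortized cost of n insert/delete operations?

Using potential function Phi = |2*size - capacity|. Resizing costs are offset by potential release. Amortized O(1) per operation.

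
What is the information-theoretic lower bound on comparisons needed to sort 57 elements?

There are 57! = 40526919504877216755680601905432322134980384796226602145184481280000000000000 possible orderings. Each comparison gives 1 bit. We need at least ceil(log_2(40526919504877216755680601905432322134980384796226602145184481280000000000000)) = 255 comparisons.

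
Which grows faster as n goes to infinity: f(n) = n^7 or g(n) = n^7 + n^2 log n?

f(n) = n^7 and g(n) = n^7 + n^2 log n are Theta of each other: the lower-order n^2 log n term is o(n^7); both are Theta(n^7).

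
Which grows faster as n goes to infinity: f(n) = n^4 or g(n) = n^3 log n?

f(n) = n^4 grows faster: n^4 / (n^3 log n) = n/log n -> infinity.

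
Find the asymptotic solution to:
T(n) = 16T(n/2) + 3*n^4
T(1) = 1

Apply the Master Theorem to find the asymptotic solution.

a=16, b=2, f(n)=3*n^4. log_2(16) = 4. Case 2: T(n) = O(n^4 log n).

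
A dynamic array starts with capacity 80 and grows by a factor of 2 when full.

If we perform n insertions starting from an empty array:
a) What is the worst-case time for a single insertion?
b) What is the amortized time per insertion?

(a) Worst-case single insertion: O(n) -- when the array is full at capacity c, the resize copies all c elements, and c can be Theta(n).
(b) Resizes happen at sizes 80, 160, 320, ... Total copy cost for n insertions: 80 + 160 + ... = O(n) (geometric series with ratio 1/2). Amortized cost per insertion: O(n)/n = O(1).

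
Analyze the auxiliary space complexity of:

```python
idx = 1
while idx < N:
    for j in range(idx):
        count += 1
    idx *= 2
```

Space complexity: O(1).
Only a constant amount of auxiliary storage is used; nothing grows with n.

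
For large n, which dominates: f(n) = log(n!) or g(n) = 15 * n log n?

f(n) = log(n!) and g(n) = 15 * n log n are Theta of each other: Stirling: log(n!) = n log n - n + O(log n) = Theta(n log n); the constant 15 doesn't change the Theta class.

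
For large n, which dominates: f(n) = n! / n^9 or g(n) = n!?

g(n) = n! grows faster: the ratio n!/(n!/n^9) = n^9 -> infinity.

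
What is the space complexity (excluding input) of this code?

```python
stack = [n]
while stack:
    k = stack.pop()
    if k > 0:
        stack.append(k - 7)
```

Space complexity: O(1).
Only a constant amount of auxiliary storage is used; nothing grows with n.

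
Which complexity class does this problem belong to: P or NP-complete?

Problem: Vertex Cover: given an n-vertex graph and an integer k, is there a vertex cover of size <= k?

This problem is NP-complete: one of Karp's 21 NP-complete problems (with k part of the input; for any fixed constant k it is in P).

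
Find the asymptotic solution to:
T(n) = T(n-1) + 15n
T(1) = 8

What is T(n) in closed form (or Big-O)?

Unrolling: T(n) = 8 + 15*(2 + 3 + ... + n) = 8 + 15*(n(n+1)/2 - 1) = O(n^2).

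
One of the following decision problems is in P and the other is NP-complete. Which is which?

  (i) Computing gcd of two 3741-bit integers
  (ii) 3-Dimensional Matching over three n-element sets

(i) is P: the Euclidean algorithm runs in polynomial time in the bit-length.
(ii) is NP-complete: one of Karp's 21 NP-complete problems.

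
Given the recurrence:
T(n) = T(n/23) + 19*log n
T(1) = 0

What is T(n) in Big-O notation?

Each of the log_23(n) levels adds O(log n). T(n) = O(log^2 n).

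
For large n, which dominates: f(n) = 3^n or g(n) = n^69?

f(n) = 3^n grows faster: any exponential with base > 1 dominates every polynomial.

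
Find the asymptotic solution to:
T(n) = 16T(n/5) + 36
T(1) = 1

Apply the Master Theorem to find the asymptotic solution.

a=16, b=5, f(n)=36. log_5(16) = 1.723. Case 1 of Master Theorem: T(n) = O(n^1.723).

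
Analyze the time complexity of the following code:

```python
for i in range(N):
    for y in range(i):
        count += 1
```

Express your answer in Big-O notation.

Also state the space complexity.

Time complexity: O(n^2).
Space complexity: O(1).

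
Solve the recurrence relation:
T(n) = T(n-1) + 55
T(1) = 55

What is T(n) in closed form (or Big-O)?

Unrolling: T(n) = T(n-1) + 55 = T(n-2) + 2*55 = ... = T(1) + (n-1)*55 = 55 + (n-1)*55 = 55n.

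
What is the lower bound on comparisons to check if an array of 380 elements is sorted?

To verify 380 elements are sorted, we must compare each consecutive pair. Skipping any pair allows an adversary to swap them. Therefore 379 comparisons are necessary and sufficient.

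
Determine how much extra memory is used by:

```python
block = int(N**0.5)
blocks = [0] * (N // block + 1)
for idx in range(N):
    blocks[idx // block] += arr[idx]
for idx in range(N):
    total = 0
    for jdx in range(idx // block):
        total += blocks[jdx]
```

Space complexity: O(sqrt(n)).
Storage scales with sqrt(n).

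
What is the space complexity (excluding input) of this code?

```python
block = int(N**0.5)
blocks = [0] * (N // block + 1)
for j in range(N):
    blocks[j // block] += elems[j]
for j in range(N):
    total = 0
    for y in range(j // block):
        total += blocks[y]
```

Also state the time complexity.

Space complexity: O(sqrt(n)).
Storage scales with sqrt(n).
Time complexity: O(n * sqrt(n)).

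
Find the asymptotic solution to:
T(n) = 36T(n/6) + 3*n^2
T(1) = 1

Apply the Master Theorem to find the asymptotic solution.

a=36, b=6, f(n)=3*n^2. log_6(36) = 2. Case 2: T(n) = O(n^2 log n).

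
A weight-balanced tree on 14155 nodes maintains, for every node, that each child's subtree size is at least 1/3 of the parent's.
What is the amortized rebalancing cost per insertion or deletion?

With balance ratio 1/3, tree height is O(log_{3/1}(14155)) = O(log n). A rebalance at a node of size s costs O(s) but requires Omega(s) updates in that subtree to retrigger. Summed over the O(log n) ancestors of the touched leaf, amortized rebalancing is O(log n).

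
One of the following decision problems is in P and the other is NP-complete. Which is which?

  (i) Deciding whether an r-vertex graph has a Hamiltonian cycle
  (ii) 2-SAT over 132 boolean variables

(i) is NP-complete: one of Karp's 21 NP-complete problems.
(ii) is P: 2-SAT is solvable in linear time via implication-graph SCCs.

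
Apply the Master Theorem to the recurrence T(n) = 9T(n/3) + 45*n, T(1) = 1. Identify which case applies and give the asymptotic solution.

a=9, b=3, f(n)=45*n.
log_3(9) = 2 > 1.
Since f(n) = O(n^1) is polynomially smaller than n^2, Case 1 applies.
T(n) = Theta(n^2).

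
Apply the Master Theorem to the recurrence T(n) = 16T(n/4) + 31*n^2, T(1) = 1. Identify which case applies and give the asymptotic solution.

a=16, b=4, f(n)=31*n^2.
log_4(16) = 2, so n^(log_b(a)) = n^2.
f(n) = Theta(n^2), so Case 2 applies.
T(n) = Theta(n^2 log n).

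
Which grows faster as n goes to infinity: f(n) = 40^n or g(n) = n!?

g(n) = n! grows faster: n!/40^n -> infinity by Stirling.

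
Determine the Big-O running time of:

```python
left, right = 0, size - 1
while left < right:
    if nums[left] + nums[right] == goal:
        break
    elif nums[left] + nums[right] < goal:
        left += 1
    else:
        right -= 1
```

Time complexity: O(n).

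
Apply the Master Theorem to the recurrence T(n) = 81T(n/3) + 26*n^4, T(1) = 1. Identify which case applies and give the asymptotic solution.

a=81, b=3, f(n)=26*n^4.
log_3(81) = 4, so n^(log_b(a)) = n^4.
f(n) = Theta(n^4), so Case 2 applies.
T(n) = Theta(n^4 log n).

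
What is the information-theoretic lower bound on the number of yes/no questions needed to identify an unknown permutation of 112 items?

There are 112! = 197450685722107402353682037275992488341277868034975337796656295094902858969771811440894224355027779366597957338237853638272334919686385621811850780464277094400000000000000000000000000 permutations. Each yes/no question gives at most 1 bit, so at least ceil(log_2(197450685722107402353682037275992488341277868034975337796656295094902858969771811440894224355027779366597957338237853638272334919686385621811850780464277094400000000000000000000000000)) = 606 questions are needed.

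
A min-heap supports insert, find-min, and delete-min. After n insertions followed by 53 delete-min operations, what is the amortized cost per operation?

Insert takes O(log n) worst case. Delete-min takes O(log n). Over a sequence of n inserts and 53 delete-mins, total cost is O((n + 53) log n). Amortized per operation: O(log n).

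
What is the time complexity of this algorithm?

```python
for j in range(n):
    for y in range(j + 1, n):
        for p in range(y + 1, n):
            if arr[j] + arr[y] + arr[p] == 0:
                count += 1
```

Time complexity: O(n^3).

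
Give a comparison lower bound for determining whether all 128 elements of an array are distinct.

In the algebraic decision-tree model, the YES region for element distinctness on 128 elements has 128! connected components (one per ordering). Ben-Or's theorem then gives a lower bound of Omega(log(n!)) = Omega(n log n).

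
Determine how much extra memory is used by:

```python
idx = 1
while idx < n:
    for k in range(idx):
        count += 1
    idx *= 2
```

Space complexity: O(1).
Only a constant amount of auxiliary storage is used; nothing grows with n.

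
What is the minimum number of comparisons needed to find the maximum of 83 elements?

Finding the maximum requires 82 comparisons. Each comparison eliminates exactly one candidate. With 83 candidates, we need 82 eliminations.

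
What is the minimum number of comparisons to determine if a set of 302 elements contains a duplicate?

Determining if 302 elements are all distinct requires Omega(n log n) comparisons in the comparison model. This follows from the element distinctness lower bound.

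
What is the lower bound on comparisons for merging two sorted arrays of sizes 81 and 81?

Adversary argument: with sizes 81 and 81 (differing by at most 1), interleave the two arrays so that every consecutive pair in the output comes from different inputs. Then each of the 161 adjacent output pairs must be directly compared, or the algorithm cannot determine their relative order. So 161 comparisons are necessary; standard merge achieves this.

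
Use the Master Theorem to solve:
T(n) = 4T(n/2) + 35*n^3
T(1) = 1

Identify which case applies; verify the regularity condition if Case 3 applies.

a=4, b=2, f(n)=35*n^3.
log_2(4) = 2 < 3.
f(n) = Omega(n^(2+epsilon)) for some epsilon > 0, so Case 3 is the candidate.
Regularity: a*f(n/b) = 4*35*(n/2)^3 = (4/8)*35*n^3 <= c*f(n) with c = 4/8 < 1. Satisfied.
Case 3: T(n) = Theta(n^3).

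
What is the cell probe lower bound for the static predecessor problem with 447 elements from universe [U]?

The Patrascu-Thorup lower bound shows any data structure on n = 447 elements using O(n * polylog(n)) space requires Omega(log log U) query time. van Emde Boas trees achieve O(log log U) with O(U) space.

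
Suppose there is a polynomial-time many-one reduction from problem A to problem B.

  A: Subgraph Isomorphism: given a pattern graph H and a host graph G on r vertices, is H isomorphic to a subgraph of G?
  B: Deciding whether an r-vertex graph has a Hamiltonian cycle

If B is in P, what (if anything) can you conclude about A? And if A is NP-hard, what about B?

A poly-time reduction A <=_p B means any A-instance can be transformed to a B-instance in poly time.
If B is in P: compose the reduction with B's poly-time algorithm to solve A in poly time, so A is in P.
If A is NP-hard: every NP problem reduces to A, which reduces to B; composing reductions, every NP problem reduces to B, so B is NP-hard.
(Here in fact A is NP-complete and B is NP-complete.)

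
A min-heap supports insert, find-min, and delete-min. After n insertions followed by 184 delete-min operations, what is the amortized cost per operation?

Insert takes O(log n) worst case. Delete-min takes O(log n). Over a sequence of n inserts and 184 delete-mins, total cost is O((n + 184) log n). Amortized per operation: O(log n).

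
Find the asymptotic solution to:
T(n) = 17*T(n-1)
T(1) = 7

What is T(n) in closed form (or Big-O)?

Each step multiplies by 17. T(n) = T(1)*17^(n-1) = 7*17^(n-1).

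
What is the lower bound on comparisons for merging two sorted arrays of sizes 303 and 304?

Adversary argument: with sizes 303 and 304 (differing by at most 1), interleave the two arrays so that every consecutive pair in the output comes from different inputs. Then each of the 606 adjacent output pairs must be directly compared, or the algorithm cannot determine their relative order. So 606 comparisons are necessary; standard merge achieves this.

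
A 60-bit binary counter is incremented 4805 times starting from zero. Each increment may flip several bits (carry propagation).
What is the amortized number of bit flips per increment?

Bit i flips on every 2^i-th increment, so over 4805 increments bit i flips floor(4805/2^i) times. Summing over i: total flips < 2 * 4805. Amortized: < 2 = O(1) per increment.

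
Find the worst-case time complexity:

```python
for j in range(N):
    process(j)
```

Time complexity: O(n).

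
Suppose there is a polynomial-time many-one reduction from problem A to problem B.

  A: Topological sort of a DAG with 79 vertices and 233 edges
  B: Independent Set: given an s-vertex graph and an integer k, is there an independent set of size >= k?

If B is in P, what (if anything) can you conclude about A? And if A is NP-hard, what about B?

A poly-time reduction A <=_p B means any A-instance can be transformed to a B-instance in poly time.
If B is in P: compose the reduction with B's poly-time algorithm to solve A in poly time, so A is in P.
If A is NP-hard: every NP problem reduces to A, which reduces to B; composing reductions, every NP problem reduces to B, so B is NP-hard.
(Here in fact A is P and B is NP-complete.)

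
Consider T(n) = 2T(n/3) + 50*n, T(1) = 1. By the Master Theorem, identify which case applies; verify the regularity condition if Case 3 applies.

a=2, b=3, f(n)=50*n.
log_3(2) = 0.6309 < 1.
f(n) = Omega(n^(0.6309+epsilon)) for some epsilon > 0, so Case 3 is the candidate.
Regularity: a*f(n/b) = 2*50*(n/3)^1 = (2/3)*50*n^1 <= c*f(n) with c = 2/3 < 1. Satisfied.
Case 3: T(n) = Theta(n).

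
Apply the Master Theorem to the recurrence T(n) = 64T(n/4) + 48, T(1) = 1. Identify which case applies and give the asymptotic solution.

a=64, b=4, f(n)=48.
log_4(64) = 3 > 0.
Since f(n) = O(n^0) is polynomially smaller than n^3, Case 1 applies.
T(n) = Theta(n^3).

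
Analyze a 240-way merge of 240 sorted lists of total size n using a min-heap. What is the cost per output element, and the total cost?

Maintain a min-heap of size 240 holding the current head of each list. Each output step does one extract-min (O(log 240)) and one insert of that list's next element (O(log 240)). Each of the n elements passes through the heap exactly once, so the total cost is O(n log 240), i.e. O(log 240) per output element.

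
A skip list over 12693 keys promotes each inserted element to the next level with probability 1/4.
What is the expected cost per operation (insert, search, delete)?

Expected number of levels is O(log_4(12693)) = O(log n). A search visits O(1) expected nodes per level over O(log n) levels. Insert/delete are a search plus O(1) pointer updates per level. Expected O(log n) per operation.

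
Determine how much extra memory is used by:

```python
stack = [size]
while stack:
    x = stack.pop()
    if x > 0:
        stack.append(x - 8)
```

Space complexity: O(1).
Only a constant amount of auxiliary storage is used; nothing grows with n.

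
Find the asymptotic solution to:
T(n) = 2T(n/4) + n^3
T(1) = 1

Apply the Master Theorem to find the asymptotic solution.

a=2, b=4, f(n)=n^3. log_4(2) = 0.5 < 3. Case 3: T(n) = O(n^3).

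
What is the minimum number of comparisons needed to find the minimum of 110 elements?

Finding the minimum requires 109 comparisons, identical reasoning to finding the maximum. Each comparison eliminates one candidate.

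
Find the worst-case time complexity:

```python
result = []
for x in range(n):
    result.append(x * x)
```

Time complexity: O(n).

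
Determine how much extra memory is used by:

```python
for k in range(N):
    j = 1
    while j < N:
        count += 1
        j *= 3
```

Space complexity: O(1).
Only a constant amount of auxiliary storage is used; nothing grows with n.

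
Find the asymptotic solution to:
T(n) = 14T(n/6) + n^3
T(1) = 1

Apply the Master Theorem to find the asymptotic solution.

a=14, b=6, f(n)=n^3. log_6(14) = 1.473 < 3. Case 3: T(n) = O(n^3).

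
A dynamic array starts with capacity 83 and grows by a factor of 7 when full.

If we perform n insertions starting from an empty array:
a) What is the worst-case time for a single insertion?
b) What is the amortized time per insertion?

(a) Worst-case single insertion: O(n) -- when the array is full at capacity c, the resize copies all c elements, and c can be Theta(n).
(b) Resizes happen at sizes 83, 581, 4067, ... Total copy cost for n insertions: 83 + 581 + ... = O(n) (geometric series with ratio 1/7). Amortized cost per insertion: O(n)/n = O(1).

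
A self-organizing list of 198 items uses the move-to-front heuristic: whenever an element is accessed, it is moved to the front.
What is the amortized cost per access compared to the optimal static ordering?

With potential Phi = number of inversions between the MTF list and the optimal static list (at most C(198,2)), each access has amortized cost at most 2 * (cost under optimal static ordering). This is the move-to-front 2-competitiveness result.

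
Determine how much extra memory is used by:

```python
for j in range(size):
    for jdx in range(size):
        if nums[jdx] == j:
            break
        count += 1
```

Space complexity: O(1).
Only a constant amount of auxiliary storage is used; nothing grows with n.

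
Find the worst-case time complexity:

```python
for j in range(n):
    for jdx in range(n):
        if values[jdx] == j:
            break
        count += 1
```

Time complexity: O(n^2).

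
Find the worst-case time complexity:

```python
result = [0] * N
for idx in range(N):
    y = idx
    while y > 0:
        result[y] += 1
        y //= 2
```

Time complexity: O(n log n).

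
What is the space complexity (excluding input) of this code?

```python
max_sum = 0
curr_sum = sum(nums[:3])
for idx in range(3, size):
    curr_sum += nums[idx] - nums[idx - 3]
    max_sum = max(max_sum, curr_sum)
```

Space complexity: O(1).
Only a constant amount of auxiliary storage is used; nothing grows with n.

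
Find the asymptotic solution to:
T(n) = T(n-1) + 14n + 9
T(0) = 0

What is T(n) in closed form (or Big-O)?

Dominant term in sum is 14*sum(i, i=1..n) = 14*n*(n+1)/2 = O(n^2).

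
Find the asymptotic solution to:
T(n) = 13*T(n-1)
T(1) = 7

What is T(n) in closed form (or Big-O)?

Each step multiplies by 13. T(n) = T(1)*13^(n-1) = 7*13^(n-1).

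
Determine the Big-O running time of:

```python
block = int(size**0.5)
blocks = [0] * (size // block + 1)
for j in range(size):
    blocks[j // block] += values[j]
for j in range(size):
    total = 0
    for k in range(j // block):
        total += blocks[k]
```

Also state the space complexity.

Time complexity: O(n * sqrt(n)).
Space complexity: O(sqrt(n)).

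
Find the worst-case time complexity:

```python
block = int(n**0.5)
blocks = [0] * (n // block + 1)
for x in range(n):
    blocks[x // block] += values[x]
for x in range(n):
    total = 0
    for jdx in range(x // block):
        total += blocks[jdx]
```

Time complexity: O(n * sqrt(n)).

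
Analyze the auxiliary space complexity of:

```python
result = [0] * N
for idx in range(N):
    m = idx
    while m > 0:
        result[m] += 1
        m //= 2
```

Space complexity: O(n).
Auxiliary storage grows linearly with the input size n in the worst case.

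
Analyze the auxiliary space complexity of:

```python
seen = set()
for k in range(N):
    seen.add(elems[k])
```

Space complexity: O(n).
Auxiliary storage grows linearly with the input size n in the worst case.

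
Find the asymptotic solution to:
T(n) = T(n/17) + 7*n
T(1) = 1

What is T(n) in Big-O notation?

Geometric series: 7*n*(1 + 1/17 + 1/17^2 + ...) = O(n). T(n) = O(n).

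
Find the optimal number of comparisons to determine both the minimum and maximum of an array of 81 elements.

Naive approach: 160 comparisons (80 for max + 80 for min).
Optimal: Compare elements in pairs first (floor(n/2) = 40 comparisons), then find max among winners and min among losers (40 comparisons each).
Total: ceil(3n/2) - 2 = 120 comparisons. An adversary argument shows this is also a lower bound.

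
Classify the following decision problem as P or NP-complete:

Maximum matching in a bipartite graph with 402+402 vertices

This problem is in P: Hopcroft-Karp runs in O(E sqrt(V)).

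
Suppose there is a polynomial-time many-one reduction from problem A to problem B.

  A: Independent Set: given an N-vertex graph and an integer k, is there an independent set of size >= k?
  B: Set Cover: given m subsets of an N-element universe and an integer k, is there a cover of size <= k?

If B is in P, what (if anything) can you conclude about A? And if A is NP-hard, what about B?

A poly-time reduction A <=_p B means any A-instance can be transformed to a B-instance in poly time.
If B is in P: compose the reduction with B's poly-time algorithm to solve A in poly time, so A is in P.
If A is NP-hard: every NP problem reduces to A, which reduces to B; composing reductions, every NP problem reduces to B, so B is NP-hard.
(Here in fact A is NP-complete and B is NP-complete.)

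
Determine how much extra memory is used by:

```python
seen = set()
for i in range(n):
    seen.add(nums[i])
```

Space complexity: O(n).
Auxiliary storage grows linearly with the input size n in the worst case.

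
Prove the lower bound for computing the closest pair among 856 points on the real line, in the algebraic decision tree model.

Reduction from element distinctness: given 856 reals, the closest-pair distance is 0 iff two are equal. Element distinctness has an Omega(n log n) lower bound in the algebraic decision tree model (Ben-Or). Therefore closest pair on a line also requires Omega(n log n). Sorting then a linear scan achieves this.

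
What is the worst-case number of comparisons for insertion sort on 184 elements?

Insertion sort on reverse-sorted input: 1 + 2 + ... + (184-1) = 16836 comparisons.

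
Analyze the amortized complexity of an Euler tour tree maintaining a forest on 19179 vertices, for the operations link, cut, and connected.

An Euler tour tree stores each tree's Euler tour as a balanced BST keyed by tour position. On 19179 vertices: link concatenates two tours via O(1) splits/joins of size <= 2*19179 (O(log n)); cut splits the tour at the two occurrences of the edge (O(log n)); connected compares BST roots (O(log n) to find the root). All O(log n) amortized.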